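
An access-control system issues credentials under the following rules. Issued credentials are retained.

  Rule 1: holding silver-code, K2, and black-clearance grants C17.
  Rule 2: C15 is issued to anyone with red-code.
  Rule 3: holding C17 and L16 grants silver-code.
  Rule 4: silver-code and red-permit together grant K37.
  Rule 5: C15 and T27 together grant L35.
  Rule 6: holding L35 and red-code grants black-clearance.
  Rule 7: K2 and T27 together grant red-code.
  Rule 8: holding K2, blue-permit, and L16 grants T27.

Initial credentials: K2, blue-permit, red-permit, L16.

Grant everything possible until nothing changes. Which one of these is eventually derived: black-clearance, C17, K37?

Holding K2, blue-permit, and L16 grants T27 (Rule 8).
Holding K2 and T27 grants red-code (Rule 7).
Holding red-code grants C15 (Rule 2).
Holding C15 and T27 grants L35 (Rule 5).
Holding L35 and red-code grants black-clearance (Rule 6).
C17 would need silver-code, K2, and black-clearance (Rule 1), but silver-code is never granted. K37 would need silver-code and red-permit (Rule 4), but silver-code is never granted.

black-clearance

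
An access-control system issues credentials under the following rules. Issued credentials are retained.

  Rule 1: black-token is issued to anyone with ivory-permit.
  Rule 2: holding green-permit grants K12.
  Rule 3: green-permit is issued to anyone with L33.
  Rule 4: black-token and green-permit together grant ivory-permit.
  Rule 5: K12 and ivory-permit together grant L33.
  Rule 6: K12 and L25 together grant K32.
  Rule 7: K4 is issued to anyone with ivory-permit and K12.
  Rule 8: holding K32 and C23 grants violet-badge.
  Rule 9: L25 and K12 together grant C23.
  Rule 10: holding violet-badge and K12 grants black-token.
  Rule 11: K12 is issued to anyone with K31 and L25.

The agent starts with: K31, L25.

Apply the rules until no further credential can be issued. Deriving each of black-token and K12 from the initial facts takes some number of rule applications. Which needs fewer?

K12: Holding K31 and L25 grants K12 (Rule 11). [1 rule application]
black-token: Holding K31 and L25 grants K12 (Rule 11). Holding K12 and L25 grants K32 (Rule 6). Holding L25 and K12 grants C23 (Rule 9). Holding K32 and C23 grants violet-badge (Rule 8). Holding violet-badge and K12 grants black-token (Rule 10). [5 rule applications]
K12 needs fewer.

K12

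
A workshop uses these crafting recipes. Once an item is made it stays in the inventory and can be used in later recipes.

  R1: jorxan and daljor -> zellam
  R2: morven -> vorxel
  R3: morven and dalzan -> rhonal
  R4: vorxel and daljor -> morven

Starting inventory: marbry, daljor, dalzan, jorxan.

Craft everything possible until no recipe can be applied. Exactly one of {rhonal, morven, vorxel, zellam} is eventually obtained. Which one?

jorxan and daljor -> zellam (R1).
vorxel would need morven (R2), but morven is never obtained. rhonal would need morven and dalzan (R3), but morven is never obtained. morven would need vorxel and daljor (R4), but vorxel is never obtained.

zellam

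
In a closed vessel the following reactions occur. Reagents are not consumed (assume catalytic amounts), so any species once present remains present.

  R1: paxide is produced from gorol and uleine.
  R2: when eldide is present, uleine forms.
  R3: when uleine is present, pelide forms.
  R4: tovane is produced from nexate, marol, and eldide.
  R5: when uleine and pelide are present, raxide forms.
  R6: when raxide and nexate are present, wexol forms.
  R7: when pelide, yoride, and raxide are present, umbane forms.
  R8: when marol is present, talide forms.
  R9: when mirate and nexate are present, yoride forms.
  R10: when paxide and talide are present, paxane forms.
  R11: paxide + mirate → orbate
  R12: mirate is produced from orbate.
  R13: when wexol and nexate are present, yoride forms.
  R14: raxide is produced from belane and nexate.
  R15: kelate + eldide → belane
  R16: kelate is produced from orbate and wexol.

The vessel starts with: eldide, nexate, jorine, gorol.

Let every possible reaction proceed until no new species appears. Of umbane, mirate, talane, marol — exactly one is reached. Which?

eldide present → uleine forms (R2).
uleine present → pelide forms (R3).
uleine and pelide present → raxide forms (R5).
raxide and nexate present → wexol forms (R6).
wexol and nexate present → yoride forms (R13).
pelide, yoride, and raxide present → umbane forms (R7).
No rule produces marol, and it is not given. No rule produces talane, and it is not given. mirate would need orbate (R12), but orbate never forms.

umbane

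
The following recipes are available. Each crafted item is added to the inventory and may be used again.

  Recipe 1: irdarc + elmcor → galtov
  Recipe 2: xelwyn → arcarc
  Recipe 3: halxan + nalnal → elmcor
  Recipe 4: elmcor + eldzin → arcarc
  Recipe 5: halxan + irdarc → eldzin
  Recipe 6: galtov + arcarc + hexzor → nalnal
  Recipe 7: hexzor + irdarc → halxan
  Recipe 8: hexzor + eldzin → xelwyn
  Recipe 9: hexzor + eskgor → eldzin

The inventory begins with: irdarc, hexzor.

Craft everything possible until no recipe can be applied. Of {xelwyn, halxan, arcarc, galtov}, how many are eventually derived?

3

Using Recipe 7, hexzor and irdarc make halxan.
Using Recipe 5, halxan and irdarc make eldzin.
Using Recipe 8, hexzor and eldzin make xelwyn.
Using Recipe 2, xelwyn makes arcarc.
xelwyn: reached.
halxan: reached.
arcarc: reached.
galtov would need irdarc and elmcor (Recipe 1), but elmcor is never obtained.
Reached: xelwyn, halxan, and arcarc — 3 of the 4.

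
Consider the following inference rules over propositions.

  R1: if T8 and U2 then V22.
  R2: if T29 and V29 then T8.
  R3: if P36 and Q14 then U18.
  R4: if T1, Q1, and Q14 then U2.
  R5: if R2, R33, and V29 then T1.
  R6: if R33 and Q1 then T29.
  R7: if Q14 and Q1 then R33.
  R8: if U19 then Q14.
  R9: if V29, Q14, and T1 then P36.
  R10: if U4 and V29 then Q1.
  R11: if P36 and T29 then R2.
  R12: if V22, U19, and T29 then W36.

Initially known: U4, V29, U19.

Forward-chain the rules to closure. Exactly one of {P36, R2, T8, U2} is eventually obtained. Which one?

T8

From U19, R8 gives Q14.
From U4 and V29, R10 gives Q1.
Q14 and Q1 hold, so R33 follows (R7).
From R33 and Q1, R6 gives T29.
From T29 and V29, R2 gives T8.
P36 would need V29, Q14, and T1 (R9), but T1 is never established. R2 would need P36 and T29 (R11), but P36 is never established. U2 would need T1, Q1, and Q14 (R4), but T1 is never established.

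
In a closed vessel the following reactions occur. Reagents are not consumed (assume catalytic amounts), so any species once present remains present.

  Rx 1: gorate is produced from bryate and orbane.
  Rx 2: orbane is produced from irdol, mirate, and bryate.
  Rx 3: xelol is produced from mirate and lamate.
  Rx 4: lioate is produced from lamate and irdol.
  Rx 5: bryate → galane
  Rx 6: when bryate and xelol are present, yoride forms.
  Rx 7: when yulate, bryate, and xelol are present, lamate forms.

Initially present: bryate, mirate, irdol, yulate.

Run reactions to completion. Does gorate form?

Yes

irdol, mirate, and bryate present → orbane forms (Rx 2).
bryate and orbane present → gorate forms (Rx 1).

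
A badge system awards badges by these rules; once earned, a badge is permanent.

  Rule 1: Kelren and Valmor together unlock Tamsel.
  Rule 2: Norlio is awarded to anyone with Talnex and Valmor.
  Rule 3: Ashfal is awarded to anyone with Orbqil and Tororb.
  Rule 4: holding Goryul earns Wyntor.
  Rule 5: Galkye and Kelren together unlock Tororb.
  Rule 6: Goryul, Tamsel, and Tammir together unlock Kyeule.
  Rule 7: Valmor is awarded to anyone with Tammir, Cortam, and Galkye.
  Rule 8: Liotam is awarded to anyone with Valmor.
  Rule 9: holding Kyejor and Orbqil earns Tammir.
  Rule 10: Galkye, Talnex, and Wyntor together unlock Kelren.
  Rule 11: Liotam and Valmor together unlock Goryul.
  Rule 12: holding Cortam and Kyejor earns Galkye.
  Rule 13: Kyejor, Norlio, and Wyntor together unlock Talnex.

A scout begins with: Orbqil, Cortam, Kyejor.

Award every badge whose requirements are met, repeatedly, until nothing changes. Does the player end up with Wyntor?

With Cortam and Kyejor, Galkye is earned (Rule 12).
With Kyejor and Orbqil, Tammir is earned (Rule 9).
With Tammir, Cortam, and Galkye, Valmor is earned (Rule 7).
With Valmor, Liotam is earned (Rule 8).
With Liotam and Valmor, Goryul is earned (Rule 11).
With Goryul, Wyntor is earned (Rule 4).

Yes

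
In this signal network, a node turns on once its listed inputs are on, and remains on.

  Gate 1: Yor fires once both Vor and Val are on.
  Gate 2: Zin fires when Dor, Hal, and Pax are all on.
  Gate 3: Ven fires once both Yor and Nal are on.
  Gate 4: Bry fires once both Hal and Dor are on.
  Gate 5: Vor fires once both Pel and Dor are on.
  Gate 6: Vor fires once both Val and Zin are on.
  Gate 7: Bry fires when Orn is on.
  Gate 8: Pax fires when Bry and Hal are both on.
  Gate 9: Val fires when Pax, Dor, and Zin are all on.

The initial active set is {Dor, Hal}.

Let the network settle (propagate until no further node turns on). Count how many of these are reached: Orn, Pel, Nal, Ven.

0

No rule produces Orn, and it is not given.
No rule produces Pel, and it is not given.
No rule produces Nal, and it is not given.
Ven would need Yor and Nal (Gate 3), but Nal never turns on.
None of the 4 are reached.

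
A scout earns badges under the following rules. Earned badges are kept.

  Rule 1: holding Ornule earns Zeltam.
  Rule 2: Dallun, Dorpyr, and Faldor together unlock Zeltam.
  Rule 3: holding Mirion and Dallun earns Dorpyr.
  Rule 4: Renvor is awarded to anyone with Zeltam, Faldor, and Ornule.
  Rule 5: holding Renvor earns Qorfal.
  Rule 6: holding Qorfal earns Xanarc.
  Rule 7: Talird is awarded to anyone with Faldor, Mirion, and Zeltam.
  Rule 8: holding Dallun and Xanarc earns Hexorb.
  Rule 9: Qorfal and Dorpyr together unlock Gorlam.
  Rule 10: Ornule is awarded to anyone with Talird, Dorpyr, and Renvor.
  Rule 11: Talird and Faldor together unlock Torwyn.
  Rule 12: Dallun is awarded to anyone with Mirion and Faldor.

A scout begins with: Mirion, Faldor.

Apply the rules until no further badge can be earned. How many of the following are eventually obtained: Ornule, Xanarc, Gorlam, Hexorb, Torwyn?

1

With Mirion and Faldor, Dallun is earned (Rule 12).
With Mirion and Dallun, Dorpyr is earned (Rule 3).
With Dallun, Dorpyr, and Faldor, Zeltam is earned (Rule 2).
With Faldor, Mirion, and Zeltam, Talird is earned (Rule 7).
With Talird and Faldor, Torwyn is earned (Rule 11).
Ornule would need Talird, Dorpyr, and Renvor (Rule 10), but Renvor is never earned.
Xanarc would need Qorfal (Rule 6), but Qorfal is never earned.
Gorlam would need Qorfal and Dorpyr (Rule 9), but Qorfal is never earned.
Hexorb would need Dallun and Xanarc (Rule 8), but Xanarc is never earned.
Torwyn: reached.
Reached: Torwyn — 1 of the 5.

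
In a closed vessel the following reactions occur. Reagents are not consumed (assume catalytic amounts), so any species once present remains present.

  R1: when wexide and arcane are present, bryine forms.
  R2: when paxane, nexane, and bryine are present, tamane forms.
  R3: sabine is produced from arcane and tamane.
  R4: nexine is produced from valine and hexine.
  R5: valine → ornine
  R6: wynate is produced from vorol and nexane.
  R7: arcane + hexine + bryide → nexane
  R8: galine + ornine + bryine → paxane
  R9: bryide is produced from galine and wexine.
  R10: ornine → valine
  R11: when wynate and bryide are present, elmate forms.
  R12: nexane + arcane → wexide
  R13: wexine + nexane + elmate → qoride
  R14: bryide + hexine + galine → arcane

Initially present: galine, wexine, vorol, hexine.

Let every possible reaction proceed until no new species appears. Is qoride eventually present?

Yes

galine and wexine present → bryide forms (R9).
bryide, hexine, and galine present → arcane forms (R14).
arcane, hexine, and bryide present → nexane forms (R7).
vorol and nexane present → wynate forms (R6).
wynate and bryide present → elmate forms (R11).
wexine, nexane, and elmate present → qoride forms (R13).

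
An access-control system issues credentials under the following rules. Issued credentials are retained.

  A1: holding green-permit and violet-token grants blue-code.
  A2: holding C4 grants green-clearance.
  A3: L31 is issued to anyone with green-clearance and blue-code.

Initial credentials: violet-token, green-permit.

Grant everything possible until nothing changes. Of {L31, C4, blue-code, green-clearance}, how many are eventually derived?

Holding green-permit and violet-token grants blue-code (A1).
L31 would need green-clearance and blue-code (A3), but green-clearance is never granted.
No rule produces C4, and it is not given.
blue-code: reached.
green-clearance would need C4 (A2), but C4 is never granted.
Reached: blue-code — 1 of the 4.

1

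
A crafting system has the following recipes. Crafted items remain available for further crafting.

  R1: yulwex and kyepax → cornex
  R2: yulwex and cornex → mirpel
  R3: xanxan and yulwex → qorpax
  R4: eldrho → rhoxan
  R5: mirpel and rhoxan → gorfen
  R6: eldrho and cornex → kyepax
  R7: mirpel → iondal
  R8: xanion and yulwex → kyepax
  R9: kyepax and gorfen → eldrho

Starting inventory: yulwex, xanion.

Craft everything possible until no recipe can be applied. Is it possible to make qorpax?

qorpax would need xanxan and yulwex (R3), but xanxan is never obtained.

No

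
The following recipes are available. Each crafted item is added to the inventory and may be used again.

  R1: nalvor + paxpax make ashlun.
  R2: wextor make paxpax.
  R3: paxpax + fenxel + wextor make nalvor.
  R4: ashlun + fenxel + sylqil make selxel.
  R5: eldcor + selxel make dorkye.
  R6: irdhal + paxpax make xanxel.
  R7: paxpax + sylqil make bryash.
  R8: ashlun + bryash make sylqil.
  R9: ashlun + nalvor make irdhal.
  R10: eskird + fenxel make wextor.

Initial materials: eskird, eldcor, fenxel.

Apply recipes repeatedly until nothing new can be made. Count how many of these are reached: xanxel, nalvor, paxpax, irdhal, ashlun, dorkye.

5

Using R10, eskird and fenxel make wextor.
Using R2, wextor makes paxpax.
Using R3, paxpax, fenxel, and wextor make nalvor.
nalvor + paxpax → ashlun (R1).
Using R9, ashlun and nalvor make irdhal.
irdhal + paxpax → xanxel (R6).
xanxel: reached.
nalvor: reached.
paxpax: reached.
irdhal: reached.
ashlun: reached.
dorkye would need eldcor and selxel (R5), but selxel is never obtained.
Reached: xanxel, nalvor, paxpax, irdhal, and ashlun — 5 of the 6.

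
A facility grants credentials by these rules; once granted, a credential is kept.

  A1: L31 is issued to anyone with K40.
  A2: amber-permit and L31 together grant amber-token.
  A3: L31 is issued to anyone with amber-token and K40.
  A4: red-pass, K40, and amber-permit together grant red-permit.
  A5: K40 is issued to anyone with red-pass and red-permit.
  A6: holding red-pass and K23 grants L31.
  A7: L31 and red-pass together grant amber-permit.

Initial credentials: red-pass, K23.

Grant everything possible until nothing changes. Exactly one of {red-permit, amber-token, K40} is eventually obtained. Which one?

Holding red-pass and K23 grants L31 (A6).
Holding L31 and red-pass grants amber-permit (A7).
Holding amber-permit and L31 grants amber-token (A2).
K40 would need red-pass and red-permit (A5), but red-permit is never granted. red-permit would need red-pass, K40, and amber-permit (A4), but K40 is never granted.

amber-token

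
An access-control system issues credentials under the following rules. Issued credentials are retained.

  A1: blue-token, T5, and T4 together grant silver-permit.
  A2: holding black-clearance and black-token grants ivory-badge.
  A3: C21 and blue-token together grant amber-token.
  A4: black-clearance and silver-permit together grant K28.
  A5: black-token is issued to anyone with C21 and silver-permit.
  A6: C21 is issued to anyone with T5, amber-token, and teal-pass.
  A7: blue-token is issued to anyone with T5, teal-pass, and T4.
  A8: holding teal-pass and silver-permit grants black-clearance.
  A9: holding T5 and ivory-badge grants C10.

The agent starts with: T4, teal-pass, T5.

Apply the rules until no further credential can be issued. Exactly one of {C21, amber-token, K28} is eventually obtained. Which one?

K28

Holding T5, teal-pass, and T4 grants blue-token (A7).
Holding blue-token, T5, and T4 grants silver-permit (A1).
Holding teal-pass and silver-permit grants black-clearance (A8).
Holding black-clearance and silver-permit grants K28 (A4).
amber-token would need C21 and blue-token (A3), but C21 is never granted. C21 would need T5, amber-token, and teal-pass (A6), but amber-token is never granted.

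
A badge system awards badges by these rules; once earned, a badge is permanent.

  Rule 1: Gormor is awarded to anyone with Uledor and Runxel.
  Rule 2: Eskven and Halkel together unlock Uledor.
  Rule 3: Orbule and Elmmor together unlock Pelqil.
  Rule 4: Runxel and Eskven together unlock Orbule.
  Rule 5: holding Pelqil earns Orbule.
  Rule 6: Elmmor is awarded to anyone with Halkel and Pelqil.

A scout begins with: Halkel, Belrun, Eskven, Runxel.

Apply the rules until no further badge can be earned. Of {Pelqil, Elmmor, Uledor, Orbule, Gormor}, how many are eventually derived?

With Eskven and Halkel, Uledor is earned (Rule 2).
With Runxel and Eskven, Orbule is earned (Rule 4).
With Uledor and Runxel, Gormor is earned (Rule 1).
Pelqil would need Orbule and Elmmor (Rule 3), but Elmmor is never earned.
Elmmor would need Halkel and Pelqil (Rule 6), but Pelqil is never earned.
Uledor: reached.
Orbule: reached.
Gormor: reached.
Reached: Uledor, Orbule, and Gormor — 3 of the 5.

3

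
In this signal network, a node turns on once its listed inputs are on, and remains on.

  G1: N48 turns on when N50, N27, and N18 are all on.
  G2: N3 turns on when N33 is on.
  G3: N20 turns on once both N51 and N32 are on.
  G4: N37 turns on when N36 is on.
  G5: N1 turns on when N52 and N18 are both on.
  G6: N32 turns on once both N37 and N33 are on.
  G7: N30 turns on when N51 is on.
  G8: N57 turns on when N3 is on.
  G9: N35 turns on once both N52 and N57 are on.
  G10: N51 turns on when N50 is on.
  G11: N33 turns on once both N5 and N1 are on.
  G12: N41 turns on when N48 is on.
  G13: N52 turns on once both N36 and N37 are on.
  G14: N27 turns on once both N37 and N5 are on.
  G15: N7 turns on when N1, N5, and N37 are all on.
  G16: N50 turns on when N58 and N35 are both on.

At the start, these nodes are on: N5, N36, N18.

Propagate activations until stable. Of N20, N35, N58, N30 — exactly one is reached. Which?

N35

N36 is on, so N37 turns on (G4).
N36 and N37 are on, so N52 turns on (G13).
N52 and N18 are on, so N1 turns on (G5).
G11: N5 and N1 on → N33 on.
N33 is on, so N3 turns on (G2).
N3 is on, so N57 turns on (G8).
N52 and N57 are on, so N35 turns on (G9).
No rule produces N58, and it is not given. N20 would need N51 and N32 (G3), but N51 never turns on. N30 would need N51 (G7), but N51 never turns on.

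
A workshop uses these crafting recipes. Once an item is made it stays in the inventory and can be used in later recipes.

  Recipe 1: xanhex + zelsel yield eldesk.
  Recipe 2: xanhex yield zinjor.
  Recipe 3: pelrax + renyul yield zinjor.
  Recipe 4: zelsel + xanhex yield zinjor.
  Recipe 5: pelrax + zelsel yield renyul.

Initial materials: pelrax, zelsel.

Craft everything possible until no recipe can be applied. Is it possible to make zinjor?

Yes

Using Recipe 5, pelrax and zelsel make renyul.
Using Recipe 3, pelrax and renyul make zinjor.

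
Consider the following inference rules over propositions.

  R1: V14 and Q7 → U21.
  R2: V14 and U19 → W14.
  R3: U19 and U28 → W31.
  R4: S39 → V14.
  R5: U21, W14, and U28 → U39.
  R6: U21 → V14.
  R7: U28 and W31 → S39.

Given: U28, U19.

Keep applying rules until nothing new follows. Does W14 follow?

Yes

From U19 and U28, R3 gives W31.
From U28 and W31, R7 gives S39.
From S39, R4 gives V14.
V14 and U19 hold, so W14 follows (R2).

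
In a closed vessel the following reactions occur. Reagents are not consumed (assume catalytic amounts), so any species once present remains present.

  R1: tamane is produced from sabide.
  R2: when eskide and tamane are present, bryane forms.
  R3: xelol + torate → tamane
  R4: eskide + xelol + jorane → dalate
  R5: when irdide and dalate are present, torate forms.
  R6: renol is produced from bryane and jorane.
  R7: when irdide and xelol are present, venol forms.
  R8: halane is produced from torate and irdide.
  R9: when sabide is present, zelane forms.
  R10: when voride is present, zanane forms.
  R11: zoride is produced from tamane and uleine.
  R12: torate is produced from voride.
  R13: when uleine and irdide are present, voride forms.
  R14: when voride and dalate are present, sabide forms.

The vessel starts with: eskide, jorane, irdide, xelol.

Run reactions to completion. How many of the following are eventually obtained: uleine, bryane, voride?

1

eskide, xelol, and jorane present → dalate forms (R4).
irdide and dalate present → torate forms (R5).
xelol and torate present → tamane forms (R3).
eskide and tamane present → bryane forms (R2).
No rule produces uleine, and it is not given.
bryane: reached.
voride would need uleine and irdide (R13), but uleine never forms.
Reached: bryane — 1 of the 3.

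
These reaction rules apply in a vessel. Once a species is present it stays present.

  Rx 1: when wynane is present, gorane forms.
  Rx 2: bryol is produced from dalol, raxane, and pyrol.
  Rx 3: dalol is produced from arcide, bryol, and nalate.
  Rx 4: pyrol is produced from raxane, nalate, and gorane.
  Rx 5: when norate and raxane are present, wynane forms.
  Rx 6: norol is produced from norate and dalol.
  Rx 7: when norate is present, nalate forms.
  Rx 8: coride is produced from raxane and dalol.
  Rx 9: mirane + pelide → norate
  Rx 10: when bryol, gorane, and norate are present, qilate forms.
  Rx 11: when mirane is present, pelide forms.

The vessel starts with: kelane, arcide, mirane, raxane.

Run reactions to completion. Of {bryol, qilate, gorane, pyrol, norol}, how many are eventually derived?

mirane present → pelide forms (Rx 11).
mirane and pelide present → norate forms (Rx 9).
norate and raxane present → wynane forms (Rx 5).
norate present → nalate forms (Rx 7).
wynane present → gorane forms (Rx 1).
raxane, nalate, and gorane present → pyrol forms (Rx 4).
bryol would need dalol, raxane, and pyrol (Rx 2), but dalol never forms.
qilate would need bryol, gorane, and norate (Rx 10), but bryol never forms.
gorane: reached.
pyrol: reached.
norol would need norate and dalol (Rx 6), but dalol never forms.
Reached: gorane and pyrol — 2 of the 5.

2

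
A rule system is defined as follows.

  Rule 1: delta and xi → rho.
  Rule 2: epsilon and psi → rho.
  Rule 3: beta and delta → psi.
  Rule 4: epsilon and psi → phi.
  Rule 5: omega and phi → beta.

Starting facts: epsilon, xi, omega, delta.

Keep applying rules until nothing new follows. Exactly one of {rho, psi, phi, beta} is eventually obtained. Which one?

rho

From delta and xi, Rule 1 gives rho.
phi would need epsilon and psi (Rule 4), but psi is never established. beta would need omega and phi (Rule 5), but phi is never established. psi would need beta and delta (Rule 3), but beta is never established.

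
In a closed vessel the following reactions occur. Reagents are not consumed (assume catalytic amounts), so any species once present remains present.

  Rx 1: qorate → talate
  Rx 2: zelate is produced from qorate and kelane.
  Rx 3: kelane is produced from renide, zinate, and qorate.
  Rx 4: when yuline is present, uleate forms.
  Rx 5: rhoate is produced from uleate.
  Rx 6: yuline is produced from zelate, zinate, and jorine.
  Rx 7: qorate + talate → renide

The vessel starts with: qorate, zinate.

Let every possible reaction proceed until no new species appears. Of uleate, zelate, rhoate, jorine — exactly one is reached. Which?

qorate present → talate forms (Rx 1).
qorate and talate present → renide forms (Rx 7).
renide, zinate, and qorate present → kelane forms (Rx 3).
qorate and kelane present → zelate forms (Rx 2).
No rule produces jorine, and it is not given. rhoate would need uleate (Rx 5), but uleate never forms. uleate would need yuline (Rx 4), but yuline never forms.

zelate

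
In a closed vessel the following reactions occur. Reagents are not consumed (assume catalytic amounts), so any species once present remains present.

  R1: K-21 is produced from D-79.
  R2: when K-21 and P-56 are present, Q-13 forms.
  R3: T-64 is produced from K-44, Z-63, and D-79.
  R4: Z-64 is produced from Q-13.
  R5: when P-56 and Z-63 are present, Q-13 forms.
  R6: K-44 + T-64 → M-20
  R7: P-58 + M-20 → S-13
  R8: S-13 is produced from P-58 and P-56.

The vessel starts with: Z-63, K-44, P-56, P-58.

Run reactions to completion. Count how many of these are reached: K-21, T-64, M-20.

K-21 would need D-79 (R1), but D-79 never forms.
T-64 would need K-44, Z-63, and D-79 (R3), but D-79 never forms.
M-20 would need K-44 and T-64 (R6), but T-64 never forms.
None of the 3 are reached.

0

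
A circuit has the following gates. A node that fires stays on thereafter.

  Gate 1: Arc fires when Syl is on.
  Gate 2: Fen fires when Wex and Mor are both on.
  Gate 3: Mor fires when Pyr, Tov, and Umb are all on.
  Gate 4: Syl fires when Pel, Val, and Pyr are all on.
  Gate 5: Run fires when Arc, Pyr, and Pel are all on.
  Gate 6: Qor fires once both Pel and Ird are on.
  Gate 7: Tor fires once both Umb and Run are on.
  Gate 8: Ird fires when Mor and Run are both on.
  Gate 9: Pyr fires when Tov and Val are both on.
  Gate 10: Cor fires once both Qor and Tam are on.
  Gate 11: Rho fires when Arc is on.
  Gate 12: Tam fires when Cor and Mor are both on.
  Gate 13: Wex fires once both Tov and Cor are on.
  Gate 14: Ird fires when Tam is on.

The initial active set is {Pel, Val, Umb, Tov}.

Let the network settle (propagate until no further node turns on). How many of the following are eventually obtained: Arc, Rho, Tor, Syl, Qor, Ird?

6

Tov and Val are on, so Pyr fires (Gate 9).
Pel, Val, and Pyr are on, so Syl fires (Gate 4).
Gate 3: Pyr, Tov, and Umb on → Mor on.
Gate 1: Syl on → Arc on.
Gate 11: Arc on → Rho on.
Gate 5: Arc, Pyr, and Pel on → Run on.
Gate 8: Mor and Run on → Ird on.
Gate 7: Umb and Run on → Tor on.
Pel and Ird are on, so Qor fires (Gate 6).
Arc: reached.
Rho: reached.
Tor: reached.
Syl: reached.
Qor: reached.
Ird: reached.
All 6 are reached.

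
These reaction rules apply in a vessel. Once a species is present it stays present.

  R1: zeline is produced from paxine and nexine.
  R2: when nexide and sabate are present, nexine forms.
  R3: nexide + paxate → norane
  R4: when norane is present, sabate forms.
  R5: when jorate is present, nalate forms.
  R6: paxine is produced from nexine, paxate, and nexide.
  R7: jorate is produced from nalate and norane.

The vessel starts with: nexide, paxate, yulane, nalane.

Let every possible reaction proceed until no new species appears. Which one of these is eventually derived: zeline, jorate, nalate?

nexide and paxate present → norane forms (R3).
norane present → sabate forms (R4).
nexide and sabate present → nexine forms (R2).
nexine, paxate, and nexide present → paxine forms (R6).
paxine and nexine present → zeline forms (R1).
nalate would need jorate (R5), but jorate never forms. jorate would need nalate and norane (R7), but nalate never forms.

zeline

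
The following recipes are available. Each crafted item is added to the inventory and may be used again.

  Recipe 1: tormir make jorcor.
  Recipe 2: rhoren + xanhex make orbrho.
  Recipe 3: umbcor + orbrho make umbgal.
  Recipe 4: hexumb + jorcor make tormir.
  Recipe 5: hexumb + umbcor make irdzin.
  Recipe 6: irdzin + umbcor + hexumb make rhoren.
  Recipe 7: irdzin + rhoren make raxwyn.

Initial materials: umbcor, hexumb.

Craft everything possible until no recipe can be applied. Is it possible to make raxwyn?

hexumb + umbcor → irdzin (Recipe 5).
Using Recipe 6, irdzin, umbcor, and hexumb make rhoren.
irdzin + rhoren → raxwyn (Recipe 7).

Yes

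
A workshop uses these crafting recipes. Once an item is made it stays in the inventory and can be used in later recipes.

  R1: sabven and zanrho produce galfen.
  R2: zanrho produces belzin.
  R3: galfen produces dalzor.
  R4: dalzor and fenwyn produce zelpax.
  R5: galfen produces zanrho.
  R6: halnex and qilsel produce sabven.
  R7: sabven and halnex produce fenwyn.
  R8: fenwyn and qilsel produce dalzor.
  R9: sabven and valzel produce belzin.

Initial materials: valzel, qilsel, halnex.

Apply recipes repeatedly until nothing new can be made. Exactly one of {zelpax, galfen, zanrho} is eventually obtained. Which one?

Using R6, halnex and qilsel make sabven.
Using R7, sabven and halnex make fenwyn.
Using R8, fenwyn and qilsel make dalzor.
dalzor and fenwyn → zelpax (R4).
galfen would need sabven and zanrho (R1), but zanrho is never obtained. zanrho would need galfen (R5), but galfen is never obtained.

zelpax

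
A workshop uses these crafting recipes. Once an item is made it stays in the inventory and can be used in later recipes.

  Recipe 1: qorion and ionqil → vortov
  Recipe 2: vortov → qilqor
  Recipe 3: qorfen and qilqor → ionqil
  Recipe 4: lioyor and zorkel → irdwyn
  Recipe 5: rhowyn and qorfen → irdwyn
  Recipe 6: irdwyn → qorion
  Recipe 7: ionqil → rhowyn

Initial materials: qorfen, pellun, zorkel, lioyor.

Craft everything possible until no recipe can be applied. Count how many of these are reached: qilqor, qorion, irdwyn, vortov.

Using Recipe 4, lioyor and zorkel make irdwyn.
Using Recipe 6, irdwyn makes qorion.
qilqor would need vortov (Recipe 2), but vortov is never obtained.
qorion: reached.
irdwyn: reached.
vortov would need qorion and ionqil (Recipe 1), but ionqil is never obtained.
Reached: qorion and irdwyn — 2 of the 4.

2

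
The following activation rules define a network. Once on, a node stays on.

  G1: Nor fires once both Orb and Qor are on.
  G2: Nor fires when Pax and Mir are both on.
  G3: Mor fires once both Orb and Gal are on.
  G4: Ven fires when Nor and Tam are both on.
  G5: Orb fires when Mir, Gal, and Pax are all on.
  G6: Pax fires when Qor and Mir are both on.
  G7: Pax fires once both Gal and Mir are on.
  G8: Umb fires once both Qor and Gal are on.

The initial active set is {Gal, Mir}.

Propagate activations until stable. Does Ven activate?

Ven would need Nor and Tam (G4), but Tam never turns on.

No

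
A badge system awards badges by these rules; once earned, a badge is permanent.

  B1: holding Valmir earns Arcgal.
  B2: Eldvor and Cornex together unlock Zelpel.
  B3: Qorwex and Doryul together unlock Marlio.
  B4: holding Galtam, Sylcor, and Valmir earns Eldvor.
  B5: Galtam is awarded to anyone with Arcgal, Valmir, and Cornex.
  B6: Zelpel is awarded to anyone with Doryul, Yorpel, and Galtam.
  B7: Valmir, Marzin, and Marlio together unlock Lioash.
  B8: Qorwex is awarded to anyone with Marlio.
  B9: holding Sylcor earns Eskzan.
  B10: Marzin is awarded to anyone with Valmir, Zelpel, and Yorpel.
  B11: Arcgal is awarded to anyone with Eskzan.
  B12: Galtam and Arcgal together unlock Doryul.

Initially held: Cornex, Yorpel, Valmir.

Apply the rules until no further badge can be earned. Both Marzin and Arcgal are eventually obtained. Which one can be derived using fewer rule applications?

Arcgal

Arcgal: With Valmir, Arcgal is earned (B1). [1 rule application]
Marzin: With Valmir, Arcgal is earned (B1). With Arcgal, Valmir, and Cornex, Galtam is earned (B5). With Galtam and Arcgal, Doryul is earned (B12). With Doryul, Yorpel, and Galtam, Zelpel is earned (B6). With Valmir, Zelpel, and Yorpel, Marzin is earned (B10). [5 rule applications]
Arcgal needs fewer.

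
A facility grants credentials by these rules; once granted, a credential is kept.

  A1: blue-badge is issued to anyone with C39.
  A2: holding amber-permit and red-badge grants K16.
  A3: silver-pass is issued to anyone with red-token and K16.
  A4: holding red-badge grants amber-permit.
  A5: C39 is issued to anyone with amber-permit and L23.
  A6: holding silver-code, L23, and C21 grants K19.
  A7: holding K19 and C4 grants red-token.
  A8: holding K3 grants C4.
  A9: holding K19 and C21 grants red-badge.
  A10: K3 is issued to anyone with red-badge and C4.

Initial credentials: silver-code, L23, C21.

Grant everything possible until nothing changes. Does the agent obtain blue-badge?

Yes

Holding silver-code, L23, and C21 grants K19 (A6).
Holding K19 and C21 grants red-badge (A9).
Holding red-badge grants amber-permit (A4).
Holding amber-permit and L23 grants C39 (A5).
Holding C39 grants blue-badge (A1).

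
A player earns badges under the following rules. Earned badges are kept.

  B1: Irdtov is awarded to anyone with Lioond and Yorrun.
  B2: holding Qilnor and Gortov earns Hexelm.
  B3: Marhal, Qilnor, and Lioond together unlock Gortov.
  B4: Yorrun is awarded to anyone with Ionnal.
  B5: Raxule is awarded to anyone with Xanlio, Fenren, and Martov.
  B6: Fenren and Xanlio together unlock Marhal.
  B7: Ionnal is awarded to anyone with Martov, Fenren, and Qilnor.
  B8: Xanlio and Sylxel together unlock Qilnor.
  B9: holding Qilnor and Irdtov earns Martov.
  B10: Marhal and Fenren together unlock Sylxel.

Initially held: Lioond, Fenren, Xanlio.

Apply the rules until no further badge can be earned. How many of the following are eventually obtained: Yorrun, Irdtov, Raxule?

Yorrun would need Ionnal (B4), but Ionnal is never earned.
Irdtov would need Lioond and Yorrun (B1), but Yorrun is never earned.
Raxule would need Xanlio, Fenren, and Martov (B5), but Martov is never earned.
None of the 3 are reached.

0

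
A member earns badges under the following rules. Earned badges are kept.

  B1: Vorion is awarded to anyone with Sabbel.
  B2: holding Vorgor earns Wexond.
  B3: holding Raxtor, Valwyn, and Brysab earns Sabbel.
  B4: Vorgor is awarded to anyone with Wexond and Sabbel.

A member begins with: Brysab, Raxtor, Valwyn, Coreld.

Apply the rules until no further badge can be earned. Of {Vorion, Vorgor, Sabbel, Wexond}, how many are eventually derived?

2

With Raxtor, Valwyn, and Brysab, Sabbel is earned (B3).
With Sabbel, Vorion is earned (B1).
Vorion: reached.
Vorgor would need Wexond and Sabbel (B4), but Wexond is never earned.
Sabbel: reached.
Wexond would need Vorgor (B2), but Vorgor is never earned.
Reached: Vorion and Sabbel — 2 of the 4.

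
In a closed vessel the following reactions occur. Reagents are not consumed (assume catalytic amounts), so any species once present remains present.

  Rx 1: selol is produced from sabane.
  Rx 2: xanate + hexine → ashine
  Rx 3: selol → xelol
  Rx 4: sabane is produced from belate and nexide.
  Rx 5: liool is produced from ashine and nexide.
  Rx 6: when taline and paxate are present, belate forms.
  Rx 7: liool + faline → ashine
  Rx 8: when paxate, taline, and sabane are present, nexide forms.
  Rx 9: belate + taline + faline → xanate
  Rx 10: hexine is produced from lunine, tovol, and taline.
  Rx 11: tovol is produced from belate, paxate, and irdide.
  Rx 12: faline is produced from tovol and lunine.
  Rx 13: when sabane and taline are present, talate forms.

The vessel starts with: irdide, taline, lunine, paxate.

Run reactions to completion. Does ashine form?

taline and paxate present → belate forms (Rx 6).
belate, paxate, and irdide present → tovol forms (Rx 11).
lunine, tovol, and taline present → hexine forms (Rx 10).
tovol and lunine present → faline forms (Rx 12).
belate, taline, and faline present → xanate forms (Rx 9).
xanate and hexine present → ashine forms (Rx 2).

Yes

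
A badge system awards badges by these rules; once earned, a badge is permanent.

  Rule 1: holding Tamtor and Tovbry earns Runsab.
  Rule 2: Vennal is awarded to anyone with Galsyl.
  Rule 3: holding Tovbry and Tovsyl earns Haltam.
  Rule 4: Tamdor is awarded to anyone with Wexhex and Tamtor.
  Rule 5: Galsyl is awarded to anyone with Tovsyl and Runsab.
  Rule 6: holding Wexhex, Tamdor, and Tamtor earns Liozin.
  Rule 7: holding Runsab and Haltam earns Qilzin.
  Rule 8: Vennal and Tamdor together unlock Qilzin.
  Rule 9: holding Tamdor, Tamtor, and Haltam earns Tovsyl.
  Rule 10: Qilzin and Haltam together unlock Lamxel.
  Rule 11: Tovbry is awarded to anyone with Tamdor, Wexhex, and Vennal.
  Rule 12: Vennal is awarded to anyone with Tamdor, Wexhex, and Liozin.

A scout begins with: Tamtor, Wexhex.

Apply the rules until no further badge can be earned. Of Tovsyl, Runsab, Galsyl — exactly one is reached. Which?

Runsab

With Wexhex and Tamtor, Tamdor is earned (Rule 4).
With Wexhex, Tamdor, and Tamtor, Liozin is earned (Rule 6).
With Tamdor, Wexhex, and Liozin, Vennal is earned (Rule 12).
With Tamdor, Wexhex, and Vennal, Tovbry is earned (Rule 11).
With Tamtor and Tovbry, Runsab is earned (Rule 1).
Galsyl would need Tovsyl and Runsab (Rule 5), but Tovsyl is never earned. Tovsyl would need Tamdor, Tamtor, and Haltam (Rule 9), but Haltam is never earned.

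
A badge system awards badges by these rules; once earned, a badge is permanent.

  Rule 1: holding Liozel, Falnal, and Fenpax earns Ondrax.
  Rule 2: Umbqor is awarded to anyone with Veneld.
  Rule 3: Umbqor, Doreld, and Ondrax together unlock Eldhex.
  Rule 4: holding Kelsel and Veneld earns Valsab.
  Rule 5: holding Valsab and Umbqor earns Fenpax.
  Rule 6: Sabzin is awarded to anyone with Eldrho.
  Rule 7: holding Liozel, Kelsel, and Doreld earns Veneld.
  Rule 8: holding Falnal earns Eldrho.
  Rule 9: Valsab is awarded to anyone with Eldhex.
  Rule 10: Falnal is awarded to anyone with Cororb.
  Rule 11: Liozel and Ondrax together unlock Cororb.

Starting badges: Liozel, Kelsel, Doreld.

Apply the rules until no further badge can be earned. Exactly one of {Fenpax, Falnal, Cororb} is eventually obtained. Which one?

Fenpax

With Liozel, Kelsel, and Doreld, Veneld is earned (Rule 7).
With Kelsel and Veneld, Valsab is earned (Rule 4).
With Veneld, Umbqor is earned (Rule 2).
With Valsab and Umbqor, Fenpax is earned (Rule 5).
Cororb would need Liozel and Ondrax (Rule 11), but Ondrax is never earned. Falnal would need Cororb (Rule 10), but Cororb is never earned.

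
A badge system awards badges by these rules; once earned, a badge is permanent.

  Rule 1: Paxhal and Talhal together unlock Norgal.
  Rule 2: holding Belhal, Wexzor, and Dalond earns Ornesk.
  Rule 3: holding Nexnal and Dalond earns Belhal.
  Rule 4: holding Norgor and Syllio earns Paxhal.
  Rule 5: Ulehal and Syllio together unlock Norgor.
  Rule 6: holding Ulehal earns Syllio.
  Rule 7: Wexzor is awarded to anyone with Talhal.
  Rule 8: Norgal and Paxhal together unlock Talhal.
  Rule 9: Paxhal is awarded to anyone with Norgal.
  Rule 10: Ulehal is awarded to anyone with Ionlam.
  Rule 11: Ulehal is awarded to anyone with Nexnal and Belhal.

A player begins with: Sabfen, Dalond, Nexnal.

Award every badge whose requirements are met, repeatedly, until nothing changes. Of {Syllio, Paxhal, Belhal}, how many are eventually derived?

3

With Nexnal and Dalond, Belhal is earned (Rule 3).
With Nexnal and Belhal, Ulehal is earned (Rule 11).
With Ulehal, Syllio is earned (Rule 6).
With Ulehal and Syllio, Norgor is earned (Rule 5).
With Norgor and Syllio, Paxhal is earned (Rule 4).
Syllio: reached.
Paxhal: reached.
Belhal: reached.
All 3 are reached.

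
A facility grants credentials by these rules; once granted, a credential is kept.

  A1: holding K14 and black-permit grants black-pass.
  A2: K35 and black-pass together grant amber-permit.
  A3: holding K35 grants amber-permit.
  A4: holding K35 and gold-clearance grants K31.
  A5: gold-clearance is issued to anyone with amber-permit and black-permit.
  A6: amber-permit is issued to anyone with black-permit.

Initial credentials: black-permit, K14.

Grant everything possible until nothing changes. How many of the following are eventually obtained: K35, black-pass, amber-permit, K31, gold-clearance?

Holding K14 and black-permit grants black-pass (A1).
Holding black-permit grants amber-permit (A6).
Holding amber-permit and black-permit grants gold-clearance (A5).
No rule produces K35, and it is not given.
black-pass: reached.
amber-permit: reached.
K31 would need K35 and gold-clearance (A4), but K35 is never granted.
gold-clearance: reached.
Reached: black-pass, amber-permit, and gold-clearance — 3 of the 5.

3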